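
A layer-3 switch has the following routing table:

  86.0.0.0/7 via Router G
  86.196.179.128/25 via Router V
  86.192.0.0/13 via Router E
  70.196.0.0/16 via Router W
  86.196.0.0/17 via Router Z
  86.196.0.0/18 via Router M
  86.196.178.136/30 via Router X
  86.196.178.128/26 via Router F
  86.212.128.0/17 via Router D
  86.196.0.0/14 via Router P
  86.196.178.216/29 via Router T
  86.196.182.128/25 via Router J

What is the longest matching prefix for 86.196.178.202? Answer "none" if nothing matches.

Entries matching 86.196.178.202:
  86.0.0.0/7 (86.0.0.0 - 87.255.255.255)
  86.192.0.0/13 (86.192.0.0 - 86.199.255.255)
  86.196.0.0/14 (86.196.0.0 - 86.199.255.255)
Most specific is 86.196.0.0/14.

86.196.0.0/14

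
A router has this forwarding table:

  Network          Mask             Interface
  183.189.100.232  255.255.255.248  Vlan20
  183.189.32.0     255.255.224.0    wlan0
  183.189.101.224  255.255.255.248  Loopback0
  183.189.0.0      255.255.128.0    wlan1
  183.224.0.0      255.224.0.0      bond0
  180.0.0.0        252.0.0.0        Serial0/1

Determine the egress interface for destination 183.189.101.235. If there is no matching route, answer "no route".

Routes whose prefix contains 183.189.101.235:
  180.0.0.0/6 (180.0.0.0 - 183.255.255.255) -> Serial0/1
  183.189.0.0/17 (183.189.0.0 - 183.189.127.255) -> wlan1
More-specific entries that do NOT match:
  183.189.100.232/29 (183.189.100.232 - 183.189.100.239) does not contain 183.189.101.235
  183.189.101.224/29 (183.189.101.224 - 183.189.101.231) does not contain 183.189.101.235
  183.189.32.0/19 (183.189.32.0 - 183.189.63.255) does not contain 183.189.101.235
Longest matching prefix is /17 -> interface wlan1.

wlan1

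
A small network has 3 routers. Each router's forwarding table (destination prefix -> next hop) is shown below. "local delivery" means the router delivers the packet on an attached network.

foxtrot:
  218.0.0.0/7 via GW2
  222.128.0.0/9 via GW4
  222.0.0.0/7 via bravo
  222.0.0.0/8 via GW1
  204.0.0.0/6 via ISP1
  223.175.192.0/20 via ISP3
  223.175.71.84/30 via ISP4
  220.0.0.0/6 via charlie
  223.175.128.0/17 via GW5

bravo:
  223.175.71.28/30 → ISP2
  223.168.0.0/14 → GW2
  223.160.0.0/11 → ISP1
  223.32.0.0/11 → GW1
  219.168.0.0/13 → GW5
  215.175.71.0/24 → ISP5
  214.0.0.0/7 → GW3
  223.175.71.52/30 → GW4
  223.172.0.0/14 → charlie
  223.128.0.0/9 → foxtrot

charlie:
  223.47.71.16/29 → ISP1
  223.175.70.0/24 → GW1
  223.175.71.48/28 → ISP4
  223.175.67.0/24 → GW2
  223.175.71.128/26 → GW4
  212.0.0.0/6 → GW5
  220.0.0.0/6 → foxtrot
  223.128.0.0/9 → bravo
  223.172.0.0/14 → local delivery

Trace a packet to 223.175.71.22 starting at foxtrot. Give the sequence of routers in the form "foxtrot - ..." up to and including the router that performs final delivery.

foxtrot - bravo - charlie

At foxtrot: longest match for 223.175.71.22 is 222.0.0.0/7 -> bravo
At bravo: longest match for 223.175.71.22 is 223.172.0.0/14 -> charlie
At charlie: longest match for 223.175.71.22 is 223.172.0.0/14 -> local delivery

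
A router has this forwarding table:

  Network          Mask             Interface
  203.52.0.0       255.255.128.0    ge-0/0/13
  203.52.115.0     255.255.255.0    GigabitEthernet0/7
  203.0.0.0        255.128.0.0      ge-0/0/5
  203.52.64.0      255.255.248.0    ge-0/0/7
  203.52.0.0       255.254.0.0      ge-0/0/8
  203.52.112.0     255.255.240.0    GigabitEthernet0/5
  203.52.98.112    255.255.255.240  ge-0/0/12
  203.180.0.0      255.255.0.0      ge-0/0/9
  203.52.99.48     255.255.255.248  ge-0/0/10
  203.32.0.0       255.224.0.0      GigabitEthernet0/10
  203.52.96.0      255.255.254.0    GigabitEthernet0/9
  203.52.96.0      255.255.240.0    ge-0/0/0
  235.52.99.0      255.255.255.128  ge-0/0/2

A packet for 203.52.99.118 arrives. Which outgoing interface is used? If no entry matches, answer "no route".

ge-0/0/0

Routes whose prefix contains 203.52.99.118:
  203.0.0.0/9 (203.0.0.0 - 203.127.255.255) -> ge-0/0/5
  203.32.0.0/11 (203.32.0.0 - 203.63.255.255) -> GigabitEthernet0/10
  203.52.0.0/15 (203.52.0.0 - 203.53.255.255) -> ge-0/0/8
  203.52.0.0/17 (203.52.0.0 - 203.52.127.255) -> ge-0/0/13
  203.52.96.0/20 (203.52.96.0 - 203.52.111.255) -> ge-0/0/0
More-specific entries that do NOT match:
  203.52.99.48/29 (203.52.99.48 - 203.52.99.55) does not contain 203.52.99.118
  203.52.98.112/28 (203.52.98.112 - 203.52.98.127) does not contain 203.52.99.118
  235.52.99.0/25 (235.52.99.0 - 235.52.99.127) does not contain 203.52.99.118
  203.52.115.0/24 (203.52.115.0 - 203.52.115.255) does not contain 203.52.99.118
  203.52.96.0/23 (203.52.96.0 - 203.52.97.255) does not contain 203.52.99.118
  203.52.64.0/21 (203.52.64.0 - 203.52.71.255) does not contain 203.52.99.118
Longest matching prefix is /20 -> interface ge-0/0/0.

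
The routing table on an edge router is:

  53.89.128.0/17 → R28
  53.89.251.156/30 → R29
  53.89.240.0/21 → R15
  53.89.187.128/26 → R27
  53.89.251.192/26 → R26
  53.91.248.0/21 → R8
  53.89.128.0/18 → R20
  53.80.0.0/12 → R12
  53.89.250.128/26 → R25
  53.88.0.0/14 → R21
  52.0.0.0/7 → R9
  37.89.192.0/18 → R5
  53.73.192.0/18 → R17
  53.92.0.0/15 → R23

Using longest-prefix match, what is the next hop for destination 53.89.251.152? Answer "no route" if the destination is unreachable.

R28

Routes whose prefix contains 53.89.251.152:
  52.0.0.0/7 (52.0.0.0 - 53.255.255.255) -> R9
  53.80.0.0/12 (53.80.0.0 - 53.95.255.255) -> R12
  53.88.0.0/14 (53.88.0.0 - 53.91.255.255) -> R21
  53.89.128.0/17 (53.89.128.0 - 53.89.255.255) -> R28
More-specific entries that do NOT match:
  53.89.251.156/30 (53.89.251.156 - 53.89.251.159) does not contain 53.89.251.152
  53.89.187.128/26 (53.89.187.128 - 53.89.187.191) does not contain 53.89.251.152
  53.89.251.192/26 (53.89.251.192 - 53.89.251.255) does not contain 53.89.251.152
  53.89.250.128/26 (53.89.250.128 - 53.89.250.191) does not contain 53.89.251.152
  53.89.240.0/21 (53.89.240.0 - 53.89.247.255) does not contain 53.89.251.152
  53.91.248.0/21 (53.91.248.0 - 53.91.255.255) does not contain 53.89.251.152
  53.89.128.0/18 (53.89.128.0 - 53.89.191.255) does not contain 53.89.251.152
  37.89.192.0/18 (37.89.192.0 - 37.89.255.255) does not contain 53.89.251.152
  53.73.192.0/18 (53.73.192.0 - 53.73.255.255) does not contain 53.89.251.152
Longest matching prefix is /17 -> next hop R28.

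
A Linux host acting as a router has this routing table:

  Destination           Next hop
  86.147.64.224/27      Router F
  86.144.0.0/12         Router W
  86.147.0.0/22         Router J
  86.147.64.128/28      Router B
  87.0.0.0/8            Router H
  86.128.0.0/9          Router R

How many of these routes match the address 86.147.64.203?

Prefixes containing 86.147.64.203:
  86.128.0.0/9 (86.128.0.0 - 86.255.255.255)
  86.144.0.0/12 (86.144.0.0 - 86.159.255.255)
Total matching entries: 2.

2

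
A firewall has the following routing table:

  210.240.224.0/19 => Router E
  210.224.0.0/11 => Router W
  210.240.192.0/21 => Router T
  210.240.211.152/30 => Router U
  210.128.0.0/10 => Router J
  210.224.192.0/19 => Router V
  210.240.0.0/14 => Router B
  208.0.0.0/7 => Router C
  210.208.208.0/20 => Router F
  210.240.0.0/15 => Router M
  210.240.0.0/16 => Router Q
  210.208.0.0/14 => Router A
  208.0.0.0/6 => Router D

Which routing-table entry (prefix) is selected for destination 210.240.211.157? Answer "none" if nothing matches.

210.240.0.0/16

Entries matching 210.240.211.157:
  208.0.0.0/6 (208.0.0.0 - 211.255.255.255)
  210.224.0.0/11 (210.224.0.0 - 210.255.255.255)
  210.240.0.0/14 (210.240.0.0 - 210.243.255.255)
  210.240.0.0/15 (210.240.0.0 - 210.241.255.255)
  210.240.0.0/16 (210.240.0.0 - 210.240.255.255)
Most specific is 210.240.0.0/16.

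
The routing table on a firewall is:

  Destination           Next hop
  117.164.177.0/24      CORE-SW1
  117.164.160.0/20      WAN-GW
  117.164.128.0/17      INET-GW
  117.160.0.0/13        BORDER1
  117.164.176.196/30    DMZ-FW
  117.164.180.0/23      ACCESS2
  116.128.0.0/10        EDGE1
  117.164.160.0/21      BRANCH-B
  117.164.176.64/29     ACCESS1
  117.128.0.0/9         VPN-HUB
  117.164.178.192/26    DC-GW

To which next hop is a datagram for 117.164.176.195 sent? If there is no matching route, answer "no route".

Routes whose prefix contains 117.164.176.195:
  117.128.0.0/9 (117.128.0.0 - 117.255.255.255) -> VPN-HUB
  117.160.0.0/13 (117.160.0.0 - 117.167.255.255) -> BORDER1
  117.164.128.0/17 (117.164.128.0 - 117.164.255.255) -> INET-GW
More-specific entries that do NOT match:
  117.164.176.196/30 (117.164.176.196 - 117.164.176.199) does not contain 117.164.176.195
  117.164.176.64/29 (117.164.176.64 - 117.164.176.71) does not contain 117.164.176.195
  117.164.178.192/26 (117.164.178.192 - 117.164.178.255) does not contain 117.164.176.195
  117.164.177.0/24 (117.164.177.0 - 117.164.177.255) does not contain 117.164.176.195
  117.164.180.0/23 (117.164.180.0 - 117.164.181.255) does not contain 117.164.176.195
  117.164.160.0/21 (117.164.160.0 - 117.164.167.255) does not contain 117.164.176.195
  117.164.160.0/20 (117.164.160.0 - 117.164.175.255) does not contain 117.164.176.195
Longest matching prefix is /17 -> next hop INET-GW.

INET-GW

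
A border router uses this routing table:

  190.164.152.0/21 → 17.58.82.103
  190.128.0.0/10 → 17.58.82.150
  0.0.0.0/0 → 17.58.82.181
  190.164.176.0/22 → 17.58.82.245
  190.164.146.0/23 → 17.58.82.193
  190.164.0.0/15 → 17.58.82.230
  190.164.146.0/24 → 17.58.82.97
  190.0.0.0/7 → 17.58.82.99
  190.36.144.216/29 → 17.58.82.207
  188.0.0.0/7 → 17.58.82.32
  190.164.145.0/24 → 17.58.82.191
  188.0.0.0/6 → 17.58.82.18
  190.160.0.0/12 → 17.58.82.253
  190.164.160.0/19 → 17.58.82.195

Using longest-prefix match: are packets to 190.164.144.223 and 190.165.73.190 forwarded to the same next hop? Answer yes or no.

190.164.144.223: longest match 190.164.0.0/15 -> 17.58.82.230
190.165.73.190: longest match 190.164.0.0/15 -> 17.58.82.230

yes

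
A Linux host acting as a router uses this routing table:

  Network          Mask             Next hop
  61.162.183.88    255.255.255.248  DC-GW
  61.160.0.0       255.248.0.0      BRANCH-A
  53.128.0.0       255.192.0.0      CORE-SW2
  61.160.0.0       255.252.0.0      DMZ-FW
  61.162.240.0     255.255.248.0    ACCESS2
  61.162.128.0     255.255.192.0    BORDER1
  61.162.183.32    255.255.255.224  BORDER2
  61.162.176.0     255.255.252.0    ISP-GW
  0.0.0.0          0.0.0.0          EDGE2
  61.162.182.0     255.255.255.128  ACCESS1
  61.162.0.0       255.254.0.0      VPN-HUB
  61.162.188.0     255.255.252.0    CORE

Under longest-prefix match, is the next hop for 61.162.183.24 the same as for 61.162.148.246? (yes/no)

61.162.183.24: longest match 61.162.128.0/18 -> BORDER1
61.162.148.246: longest match 61.162.128.0/18 -> BORDER1

yes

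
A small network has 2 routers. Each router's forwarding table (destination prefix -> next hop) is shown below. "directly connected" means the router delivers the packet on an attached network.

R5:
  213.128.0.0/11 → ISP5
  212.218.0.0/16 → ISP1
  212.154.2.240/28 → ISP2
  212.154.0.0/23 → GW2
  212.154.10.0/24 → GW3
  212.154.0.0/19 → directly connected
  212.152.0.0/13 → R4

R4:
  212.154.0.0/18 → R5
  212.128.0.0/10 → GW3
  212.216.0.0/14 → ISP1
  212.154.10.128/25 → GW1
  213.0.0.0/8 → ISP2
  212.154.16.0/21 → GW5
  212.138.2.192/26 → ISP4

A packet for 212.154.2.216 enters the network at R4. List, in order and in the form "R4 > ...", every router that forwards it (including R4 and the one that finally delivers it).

R4 > R5

At R4: longest match for 212.154.2.216 is 212.154.0.0/18 -> R5
At R5: longest match for 212.154.2.216 is 212.154.0.0/19 -> directly connected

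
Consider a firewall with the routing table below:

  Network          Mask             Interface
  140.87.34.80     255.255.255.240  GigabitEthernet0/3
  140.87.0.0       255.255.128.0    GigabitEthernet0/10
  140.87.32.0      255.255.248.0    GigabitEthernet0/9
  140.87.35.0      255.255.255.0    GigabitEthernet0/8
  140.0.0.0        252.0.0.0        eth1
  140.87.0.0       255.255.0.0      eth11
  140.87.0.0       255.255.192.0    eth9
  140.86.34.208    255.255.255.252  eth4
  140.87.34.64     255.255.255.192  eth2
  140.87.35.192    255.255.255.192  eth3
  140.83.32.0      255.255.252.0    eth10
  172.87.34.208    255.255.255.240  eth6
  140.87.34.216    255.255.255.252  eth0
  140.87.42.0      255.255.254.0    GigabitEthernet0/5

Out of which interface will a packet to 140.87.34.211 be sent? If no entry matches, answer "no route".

GigabitEthernet0/9

Routes whose prefix contains 140.87.34.211:
  140.0.0.0/6 (140.0.0.0 - 143.255.255.255) -> eth1
  140.87.0.0/16 (140.87.0.0 - 140.87.255.255) -> eth11
  140.87.0.0/17 (140.87.0.0 - 140.87.127.255) -> GigabitEthernet0/10
  140.87.0.0/18 (140.87.0.0 - 140.87.63.255) -> eth9
  140.87.32.0/21 (140.87.32.0 - 140.87.39.255) -> GigabitEthernet0/9
More-specific entries that do NOT match:
  140.86.34.208/30 (140.86.34.208 - 140.86.34.211) does not contain 140.87.34.211
  140.87.34.216/30 (140.87.34.216 - 140.87.34.219) does not contain 140.87.34.211
  140.87.34.80/28 (140.87.34.80 - 140.87.34.95) does not contain 140.87.34.211
  172.87.34.208/28 (172.87.34.208 - 172.87.34.223) does not contain 140.87.34.211
  140.87.34.64/26 (140.87.34.64 - 140.87.34.127) does not contain 140.87.34.211
  140.87.35.192/26 (140.87.35.192 - 140.87.35.255) does not contain 140.87.34.211
  140.87.35.0/24 (140.87.35.0 - 140.87.35.255) does not contain 140.87.34.211
  140.87.42.0/23 (140.87.42.0 - 140.87.43.255) does not contain 140.87.34.211
  140.83.32.0/22 (140.83.32.0 - 140.83.35.255) does not contain 140.87.34.211
Longest matching prefix is /21 -> interface GigabitEthernet0/9.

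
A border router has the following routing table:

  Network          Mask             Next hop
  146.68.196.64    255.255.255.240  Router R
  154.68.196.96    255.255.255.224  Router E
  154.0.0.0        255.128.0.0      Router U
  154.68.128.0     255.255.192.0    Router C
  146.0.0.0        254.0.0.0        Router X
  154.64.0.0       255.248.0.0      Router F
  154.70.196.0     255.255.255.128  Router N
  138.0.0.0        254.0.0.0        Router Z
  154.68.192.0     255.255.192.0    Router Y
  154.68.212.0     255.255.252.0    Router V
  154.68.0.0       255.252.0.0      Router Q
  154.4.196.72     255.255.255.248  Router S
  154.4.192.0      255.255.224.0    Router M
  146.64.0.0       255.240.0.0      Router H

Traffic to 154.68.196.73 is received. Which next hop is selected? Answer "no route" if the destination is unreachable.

Routes whose prefix contains 154.68.196.73:
  154.0.0.0/9 (154.0.0.0 - 154.127.255.255) -> Router U
  154.64.0.0/13 (154.64.0.0 - 154.71.255.255) -> Router F
  154.68.0.0/14 (154.68.0.0 - 154.71.255.255) -> Router Q
  154.68.192.0/18 (154.68.192.0 - 154.68.255.255) -> Router Y
More-specific entries that do NOT match:
  154.4.196.72/29 (154.4.196.72 - 154.4.196.79) does not contain 154.68.196.73
  146.68.196.64/28 (146.68.196.64 - 146.68.196.79) does not contain 154.68.196.73
  154.68.196.96/27 (154.68.196.96 - 154.68.196.127) does not contain 154.68.196.73
  154.70.196.0/25 (154.70.196.0 - 154.70.196.127) does not contain 154.68.196.73
  154.68.212.0/22 (154.68.212.0 - 154.68.215.255) does not contain 154.68.196.73
  154.4.192.0/19 (154.4.192.0 - 154.4.223.255) does not contain 154.68.196.73
Longest matching prefix is /18 -> next hop Router Y.

Router Y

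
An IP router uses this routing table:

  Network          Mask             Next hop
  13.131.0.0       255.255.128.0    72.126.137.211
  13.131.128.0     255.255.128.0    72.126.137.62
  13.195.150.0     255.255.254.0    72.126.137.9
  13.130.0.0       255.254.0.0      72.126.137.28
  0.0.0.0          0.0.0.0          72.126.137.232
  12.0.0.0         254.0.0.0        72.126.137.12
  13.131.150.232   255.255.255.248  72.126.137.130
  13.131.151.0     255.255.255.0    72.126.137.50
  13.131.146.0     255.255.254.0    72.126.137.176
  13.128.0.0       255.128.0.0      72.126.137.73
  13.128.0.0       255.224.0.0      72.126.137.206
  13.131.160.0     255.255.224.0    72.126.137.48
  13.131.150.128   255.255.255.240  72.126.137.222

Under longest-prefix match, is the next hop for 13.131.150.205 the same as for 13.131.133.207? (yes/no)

yes

13.131.150.205: longest match 13.131.128.0/17 -> 72.126.137.62
13.131.133.207: longest match 13.131.128.0/17 -> 72.126.137.62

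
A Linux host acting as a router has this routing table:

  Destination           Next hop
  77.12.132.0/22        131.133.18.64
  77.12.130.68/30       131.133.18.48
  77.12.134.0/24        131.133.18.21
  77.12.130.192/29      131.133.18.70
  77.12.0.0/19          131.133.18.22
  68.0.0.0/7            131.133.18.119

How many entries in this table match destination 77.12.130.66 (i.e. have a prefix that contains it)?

No listed prefix contains 77.12.130.66.
Total matching entries: 0.

0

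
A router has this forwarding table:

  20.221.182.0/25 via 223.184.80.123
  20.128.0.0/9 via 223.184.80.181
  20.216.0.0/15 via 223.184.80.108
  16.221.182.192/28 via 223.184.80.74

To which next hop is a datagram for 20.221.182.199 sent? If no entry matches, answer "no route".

223.184.80.181

Routes whose prefix contains 20.221.182.199:
  20.128.0.0/9 (20.128.0.0 - 20.255.255.255) -> 223.184.80.181
More-specific entries that do NOT match:
  16.221.182.192/28 (16.221.182.192 - 16.221.182.207) does not contain 20.221.182.199
  20.221.182.0/25 (20.221.182.0 - 20.221.182.127) does not contain 20.221.182.199
  20.216.0.0/15 (20.216.0.0 - 20.217.255.255) does not contain 20.221.182.199
Longest matching prefix is /9 -> next hop 223.184.80.181.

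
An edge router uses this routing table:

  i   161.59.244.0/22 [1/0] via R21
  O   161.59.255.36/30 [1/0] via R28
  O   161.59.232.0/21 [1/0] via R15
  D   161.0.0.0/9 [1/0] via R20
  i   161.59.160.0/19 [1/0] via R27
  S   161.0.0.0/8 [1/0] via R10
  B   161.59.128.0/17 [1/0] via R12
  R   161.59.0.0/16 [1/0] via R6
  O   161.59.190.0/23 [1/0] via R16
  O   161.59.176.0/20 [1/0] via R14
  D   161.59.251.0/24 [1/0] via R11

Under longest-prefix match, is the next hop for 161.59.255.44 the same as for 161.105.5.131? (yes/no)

no

161.59.255.44: longest match 161.59.128.0/17 -> R12
161.105.5.131: longest match 161.0.0.0/9 -> R20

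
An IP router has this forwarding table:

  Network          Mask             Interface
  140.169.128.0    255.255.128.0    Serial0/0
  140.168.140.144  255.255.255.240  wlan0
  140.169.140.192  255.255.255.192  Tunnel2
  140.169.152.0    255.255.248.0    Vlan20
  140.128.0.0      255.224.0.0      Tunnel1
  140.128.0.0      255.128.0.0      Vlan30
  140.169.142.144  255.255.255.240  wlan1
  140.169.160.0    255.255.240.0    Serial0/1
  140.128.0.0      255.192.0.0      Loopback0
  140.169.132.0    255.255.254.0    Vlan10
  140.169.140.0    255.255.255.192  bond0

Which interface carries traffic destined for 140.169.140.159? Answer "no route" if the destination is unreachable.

Routes whose prefix contains 140.169.140.159:
  140.128.0.0/9 (140.128.0.0 - 140.255.255.255) -> Vlan30
  140.128.0.0/10 (140.128.0.0 - 140.191.255.255) -> Loopback0
  140.169.128.0/17 (140.169.128.0 - 140.169.255.255) -> Serial0/0
More-specific entries that do NOT match:
  140.168.140.144/28 (140.168.140.144 - 140.168.140.159) does not contain 140.169.140.159
  140.169.142.144/28 (140.169.142.144 - 140.169.142.159) does not contain 140.169.140.159
  140.169.140.192/26 (140.169.140.192 - 140.169.140.255) does not contain 140.169.140.159
  140.169.140.0/26 (140.169.140.0 - 140.169.140.63) does not contain 140.169.140.159
  140.169.132.0/23 (140.169.132.0 - 140.169.133.255) does not contain 140.169.140.159
  140.169.152.0/21 (140.169.152.0 - 140.169.159.255) does not contain 140.169.140.159
  140.169.160.0/20 (140.169.160.0 - 140.169.175.255) does not contain 140.169.140.159
Longest matching prefix is /17 -> interface Serial0/0.

Serial0/0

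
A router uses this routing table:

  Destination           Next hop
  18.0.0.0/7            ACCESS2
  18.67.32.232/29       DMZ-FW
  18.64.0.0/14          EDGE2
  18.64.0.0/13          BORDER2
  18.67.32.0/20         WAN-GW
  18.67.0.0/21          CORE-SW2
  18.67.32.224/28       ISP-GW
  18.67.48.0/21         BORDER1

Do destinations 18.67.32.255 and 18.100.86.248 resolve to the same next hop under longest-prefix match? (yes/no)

no

18.67.32.255: longest match 18.67.32.0/20 -> WAN-GW
18.100.86.248: longest match 18.0.0.0/7 -> ACCESS2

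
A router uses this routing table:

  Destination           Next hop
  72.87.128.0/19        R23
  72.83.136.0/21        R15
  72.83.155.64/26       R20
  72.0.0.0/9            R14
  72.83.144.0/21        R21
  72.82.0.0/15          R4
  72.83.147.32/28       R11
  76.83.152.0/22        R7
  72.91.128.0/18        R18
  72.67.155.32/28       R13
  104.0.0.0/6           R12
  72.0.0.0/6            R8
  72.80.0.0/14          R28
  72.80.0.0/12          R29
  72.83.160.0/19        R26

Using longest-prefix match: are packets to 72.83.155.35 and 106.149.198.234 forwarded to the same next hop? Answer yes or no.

no

72.83.155.35: longest match 72.82.0.0/15 -> R4
106.149.198.234: longest match 104.0.0.0/6 -> R12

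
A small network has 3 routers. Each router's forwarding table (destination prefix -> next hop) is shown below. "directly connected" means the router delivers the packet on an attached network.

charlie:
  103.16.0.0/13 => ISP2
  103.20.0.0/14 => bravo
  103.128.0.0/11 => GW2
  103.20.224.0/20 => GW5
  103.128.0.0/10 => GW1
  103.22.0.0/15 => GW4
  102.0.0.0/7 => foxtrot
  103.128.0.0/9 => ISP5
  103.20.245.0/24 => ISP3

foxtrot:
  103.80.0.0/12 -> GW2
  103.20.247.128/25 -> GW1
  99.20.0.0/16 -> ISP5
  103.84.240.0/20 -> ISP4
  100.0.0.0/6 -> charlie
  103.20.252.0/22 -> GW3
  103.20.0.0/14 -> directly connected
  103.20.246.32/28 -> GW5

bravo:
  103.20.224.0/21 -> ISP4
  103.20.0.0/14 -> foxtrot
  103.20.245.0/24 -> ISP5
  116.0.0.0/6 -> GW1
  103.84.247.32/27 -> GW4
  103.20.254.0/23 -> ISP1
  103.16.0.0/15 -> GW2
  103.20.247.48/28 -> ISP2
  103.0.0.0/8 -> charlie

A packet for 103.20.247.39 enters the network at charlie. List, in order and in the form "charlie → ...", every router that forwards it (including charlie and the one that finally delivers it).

charlie → bravo → foxtrot

At charlie: longest match for 103.20.247.39 is 103.20.0.0/14 -> bravo
At bravo: longest match for 103.20.247.39 is 103.20.0.0/14 -> foxtrot
At foxtrot: longest match for 103.20.247.39 is 103.20.0.0/14 -> directly connected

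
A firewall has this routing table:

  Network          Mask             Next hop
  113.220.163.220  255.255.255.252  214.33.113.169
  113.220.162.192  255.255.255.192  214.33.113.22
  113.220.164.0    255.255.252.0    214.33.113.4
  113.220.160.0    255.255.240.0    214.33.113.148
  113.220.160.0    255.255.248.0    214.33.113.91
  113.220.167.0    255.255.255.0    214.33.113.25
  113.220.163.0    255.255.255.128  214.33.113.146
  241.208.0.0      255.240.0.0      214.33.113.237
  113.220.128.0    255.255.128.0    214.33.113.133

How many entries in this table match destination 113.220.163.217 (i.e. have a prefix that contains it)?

3

Prefixes containing 113.220.163.217:
  113.220.128.0/17 (113.220.128.0 - 113.220.255.255)
  113.220.160.0/20 (113.220.160.0 - 113.220.175.255)
  113.220.160.0/21 (113.220.160.0 - 113.220.167.255)
Total matching entries: 3.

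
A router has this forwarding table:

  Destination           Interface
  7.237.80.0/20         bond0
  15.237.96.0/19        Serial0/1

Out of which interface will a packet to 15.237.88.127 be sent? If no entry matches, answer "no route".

No entry's prefix contains 15.237.88.127; there is no default route.

no route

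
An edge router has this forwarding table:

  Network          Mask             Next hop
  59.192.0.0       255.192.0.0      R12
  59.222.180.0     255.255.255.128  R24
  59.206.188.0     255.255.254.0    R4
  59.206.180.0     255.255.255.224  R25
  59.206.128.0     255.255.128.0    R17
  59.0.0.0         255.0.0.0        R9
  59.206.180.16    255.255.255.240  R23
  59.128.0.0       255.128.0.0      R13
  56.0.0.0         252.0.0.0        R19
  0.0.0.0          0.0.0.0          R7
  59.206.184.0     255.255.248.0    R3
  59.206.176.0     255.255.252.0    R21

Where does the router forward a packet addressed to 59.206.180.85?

Routes whose prefix contains 59.206.180.85:
  0.0.0.0/0 (default, matches everything) -> R7
  56.0.0.0/6 (56.0.0.0 - 59.255.255.255) -> R19
  59.0.0.0/8 (59.0.0.0 - 59.255.255.255) -> R9
  59.128.0.0/9 (59.128.0.0 - 59.255.255.255) -> R13
  59.192.0.0/10 (59.192.0.0 - 59.255.255.255) -> R12
  59.206.128.0/17 (59.206.128.0 - 59.206.255.255) -> R17
More-specific entries that do NOT match:
  59.206.180.16/28 (59.206.180.16 - 59.206.180.31) does not contain 59.206.180.85
  59.206.180.0/27 (59.206.180.0 - 59.206.180.31) does not contain 59.206.180.85
  59.222.180.0/25 (59.222.180.0 - 59.222.180.127) does not contain 59.206.180.85
  59.206.188.0/23 (59.206.188.0 - 59.206.189.255) does not contain 59.206.180.85
  59.206.176.0/22 (59.206.176.0 - 59.206.179.255) does not contain 59.206.180.85
  59.206.184.0/21 (59.206.184.0 - 59.206.191.255) does not contain 59.206.180.85
Longest matching prefix is /17 -> next hop R17.

R17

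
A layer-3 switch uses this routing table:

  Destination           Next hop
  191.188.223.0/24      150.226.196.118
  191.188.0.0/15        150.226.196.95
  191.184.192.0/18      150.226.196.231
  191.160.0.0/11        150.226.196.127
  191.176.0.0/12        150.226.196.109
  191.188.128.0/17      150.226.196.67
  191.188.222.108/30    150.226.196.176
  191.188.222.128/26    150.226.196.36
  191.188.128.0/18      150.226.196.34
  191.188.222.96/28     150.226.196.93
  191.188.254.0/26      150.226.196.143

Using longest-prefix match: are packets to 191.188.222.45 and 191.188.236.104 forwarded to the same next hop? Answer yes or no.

191.188.222.45: longest match 191.188.128.0/17 -> 150.226.196.67
191.188.236.104: longest match 191.188.128.0/17 -> 150.226.196.67

yes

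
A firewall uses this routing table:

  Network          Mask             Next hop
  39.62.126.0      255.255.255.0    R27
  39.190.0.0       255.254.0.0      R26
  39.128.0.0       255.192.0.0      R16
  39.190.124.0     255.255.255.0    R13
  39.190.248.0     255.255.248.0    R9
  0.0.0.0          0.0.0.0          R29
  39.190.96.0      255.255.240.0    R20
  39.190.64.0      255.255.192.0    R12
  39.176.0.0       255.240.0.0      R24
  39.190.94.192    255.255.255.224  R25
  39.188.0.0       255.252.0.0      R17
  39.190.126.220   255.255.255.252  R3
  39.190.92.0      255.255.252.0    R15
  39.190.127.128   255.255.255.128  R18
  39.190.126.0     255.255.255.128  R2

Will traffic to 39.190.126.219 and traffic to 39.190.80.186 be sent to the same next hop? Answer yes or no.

yes

39.190.126.219: longest match 39.190.64.0/18 -> R12
39.190.80.186: longest match 39.190.64.0/18 -> R12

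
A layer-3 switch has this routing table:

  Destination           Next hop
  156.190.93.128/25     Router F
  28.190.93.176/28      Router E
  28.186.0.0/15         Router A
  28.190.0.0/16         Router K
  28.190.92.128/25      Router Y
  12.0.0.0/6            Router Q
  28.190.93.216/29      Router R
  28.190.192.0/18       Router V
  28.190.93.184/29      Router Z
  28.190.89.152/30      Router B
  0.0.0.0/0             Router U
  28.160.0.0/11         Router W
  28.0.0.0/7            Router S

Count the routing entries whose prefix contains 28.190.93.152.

4

Prefixes containing 28.190.93.152:
  0.0.0.0/0 (default, matches everything)
  28.0.0.0/7 (28.0.0.0 - 29.255.255.255)
  28.160.0.0/11 (28.160.0.0 - 28.191.255.255)
  28.190.0.0/16 (28.190.0.0 - 28.190.255.255)
Total matching entries: 4.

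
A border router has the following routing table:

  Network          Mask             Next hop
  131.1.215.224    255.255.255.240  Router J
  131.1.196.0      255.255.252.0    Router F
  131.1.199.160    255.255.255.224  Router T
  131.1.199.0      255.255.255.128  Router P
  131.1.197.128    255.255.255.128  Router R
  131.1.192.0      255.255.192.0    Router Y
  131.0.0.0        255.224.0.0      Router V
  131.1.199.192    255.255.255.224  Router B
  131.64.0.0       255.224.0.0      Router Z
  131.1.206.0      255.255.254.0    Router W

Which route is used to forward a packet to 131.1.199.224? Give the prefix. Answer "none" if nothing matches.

131.1.196.0/22

Entries matching 131.1.199.224:
  131.0.0.0/11 (131.0.0.0 - 131.31.255.255)
  131.1.192.0/18 (131.1.192.0 - 131.1.255.255)
  131.1.196.0/22 (131.1.196.0 - 131.1.199.255)
Most specific is 131.1.196.0/22.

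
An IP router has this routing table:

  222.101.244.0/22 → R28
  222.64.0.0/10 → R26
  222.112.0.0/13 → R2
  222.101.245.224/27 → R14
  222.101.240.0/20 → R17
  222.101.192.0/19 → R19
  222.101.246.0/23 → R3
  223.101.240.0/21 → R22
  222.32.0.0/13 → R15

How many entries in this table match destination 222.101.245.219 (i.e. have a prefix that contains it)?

Prefixes containing 222.101.245.219:
  222.64.0.0/10 (222.64.0.0 - 222.127.255.255)
  222.101.240.0/20 (222.101.240.0 - 222.101.255.255)
  222.101.244.0/22 (222.101.244.0 - 222.101.247.255)
Total matching entries: 3.

3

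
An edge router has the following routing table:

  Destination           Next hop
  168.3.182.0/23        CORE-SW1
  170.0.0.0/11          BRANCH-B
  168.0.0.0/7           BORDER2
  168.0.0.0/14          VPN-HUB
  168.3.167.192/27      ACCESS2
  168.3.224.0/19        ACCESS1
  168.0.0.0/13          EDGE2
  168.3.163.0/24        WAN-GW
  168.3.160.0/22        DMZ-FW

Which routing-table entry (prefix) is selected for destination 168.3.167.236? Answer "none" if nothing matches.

168.0.0.0/14

Entries matching 168.3.167.236:
  168.0.0.0/7 (168.0.0.0 - 169.255.255.255)
  168.0.0.0/13 (168.0.0.0 - 168.7.255.255)
  168.0.0.0/14 (168.0.0.0 - 168.3.255.255)
Most specific is 168.0.0.0/14.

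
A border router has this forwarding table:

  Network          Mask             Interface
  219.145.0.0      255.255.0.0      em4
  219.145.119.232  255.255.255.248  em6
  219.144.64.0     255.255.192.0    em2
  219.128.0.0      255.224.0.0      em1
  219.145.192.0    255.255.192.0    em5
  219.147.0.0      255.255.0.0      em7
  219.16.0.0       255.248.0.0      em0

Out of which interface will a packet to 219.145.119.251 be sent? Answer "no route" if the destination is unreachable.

em4

Routes whose prefix contains 219.145.119.251:
  219.128.0.0/11 (219.128.0.0 - 219.159.255.255) -> em1
  219.145.0.0/16 (219.145.0.0 - 219.145.255.255) -> em4
More-specific entries that do NOT match:
  219.145.119.232/29 (219.145.119.232 - 219.145.119.239) does not contain 219.145.119.251
  219.144.64.0/18 (219.144.64.0 - 219.144.127.255) does not contain 219.145.119.251
  219.145.192.0/18 (219.145.192.0 - 219.145.255.255) does not contain 219.145.119.251
Longest matching prefix is /16 -> interface em4.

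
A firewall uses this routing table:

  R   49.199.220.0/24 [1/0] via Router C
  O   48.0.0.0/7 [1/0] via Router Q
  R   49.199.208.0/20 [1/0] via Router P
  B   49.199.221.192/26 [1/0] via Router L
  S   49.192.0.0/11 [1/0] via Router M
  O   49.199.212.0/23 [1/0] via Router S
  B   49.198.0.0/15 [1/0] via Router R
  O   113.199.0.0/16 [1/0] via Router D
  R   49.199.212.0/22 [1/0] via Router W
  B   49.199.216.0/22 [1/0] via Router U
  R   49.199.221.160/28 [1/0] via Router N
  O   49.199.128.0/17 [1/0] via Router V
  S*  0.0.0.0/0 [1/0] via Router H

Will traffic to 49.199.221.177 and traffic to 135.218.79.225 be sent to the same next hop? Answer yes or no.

no

49.199.221.177: longest match 49.199.208.0/20 -> Router P
135.218.79.225: longest match 0.0.0.0/0 -> Router H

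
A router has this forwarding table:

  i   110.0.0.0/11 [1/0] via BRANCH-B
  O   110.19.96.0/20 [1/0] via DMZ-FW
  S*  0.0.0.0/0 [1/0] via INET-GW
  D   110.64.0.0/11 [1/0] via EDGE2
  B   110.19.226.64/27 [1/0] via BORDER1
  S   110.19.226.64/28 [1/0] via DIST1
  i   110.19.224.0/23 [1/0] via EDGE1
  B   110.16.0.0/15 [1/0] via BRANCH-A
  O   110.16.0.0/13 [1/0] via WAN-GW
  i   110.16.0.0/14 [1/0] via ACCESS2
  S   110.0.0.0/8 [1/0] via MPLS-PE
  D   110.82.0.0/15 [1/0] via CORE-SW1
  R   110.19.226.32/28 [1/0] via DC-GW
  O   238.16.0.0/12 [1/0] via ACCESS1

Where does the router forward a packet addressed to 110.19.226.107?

Routes whose prefix contains 110.19.226.107:
  0.0.0.0/0 (default, matches everything) -> INET-GW
  110.0.0.0/8 (110.0.0.0 - 110.255.255.255) -> MPLS-PE
  110.0.0.0/11 (110.0.0.0 - 110.31.255.255) -> BRANCH-B
  110.16.0.0/13 (110.16.0.0 - 110.23.255.255) -> WAN-GW
  110.16.0.0/14 (110.16.0.0 - 110.19.255.255) -> ACCESS2
More-specific entries that do NOT match:
  110.19.226.64/28 (110.19.226.64 - 110.19.226.79) does not contain 110.19.226.107
  110.19.226.32/28 (110.19.226.32 - 110.19.226.47) does not contain 110.19.226.107
  110.19.226.64/27 (110.19.226.64 - 110.19.226.95) does not contain 110.19.226.107
  110.19.224.0/23 (110.19.224.0 - 110.19.225.255) does not contain 110.19.226.107
  110.19.96.0/20 (110.19.96.0 - 110.19.111.255) does not contain 110.19.226.107
  110.16.0.0/15 (110.16.0.0 - 110.17.255.255) does not contain 110.19.226.107
  110.82.0.0/15 (110.82.0.0 - 110.83.255.255) does not contain 110.19.226.107
Longest matching prefix is /14 -> next hop ACCESS2.

ACCESS2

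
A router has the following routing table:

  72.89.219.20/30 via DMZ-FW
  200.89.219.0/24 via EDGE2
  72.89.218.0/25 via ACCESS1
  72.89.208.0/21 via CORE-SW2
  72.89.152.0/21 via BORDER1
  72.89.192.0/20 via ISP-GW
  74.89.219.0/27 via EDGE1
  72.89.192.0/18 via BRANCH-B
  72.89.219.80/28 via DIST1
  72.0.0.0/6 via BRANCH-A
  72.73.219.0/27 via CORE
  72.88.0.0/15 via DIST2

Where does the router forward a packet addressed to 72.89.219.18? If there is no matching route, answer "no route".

BRANCH-B

Routes whose prefix contains 72.89.219.18:
  72.0.0.0/6 (72.0.0.0 - 75.255.255.255) -> BRANCH-A
  72.88.0.0/15 (72.88.0.0 - 72.89.255.255) -> DIST2
  72.89.192.0/18 (72.89.192.0 - 72.89.255.255) -> BRANCH-B
More-specific entries that do NOT match:
  72.89.219.20/30 (72.89.219.20 - 72.89.219.23) does not contain 72.89.219.18
  72.89.219.80/28 (72.89.219.80 - 72.89.219.95) does not contain 72.89.219.18
  74.89.219.0/27 (74.89.219.0 - 74.89.219.31) does not contain 72.89.219.18
  72.73.219.0/27 (72.73.219.0 - 72.73.219.31) does not contain 72.89.219.18
  72.89.218.0/25 (72.89.218.0 - 72.89.218.127) does not contain 72.89.219.18
  200.89.219.0/24 (200.89.219.0 - 200.89.219.255) does not contain 72.89.219.18
  72.89.208.0/21 (72.89.208.0 - 72.89.215.255) does not contain 72.89.219.18
  72.89.152.0/21 (72.89.152.0 - 72.89.159.255) does not contain 72.89.219.18
  72.89.192.0/20 (72.89.192.0 - 72.89.207.255) does not contain 72.89.219.18
Longest matching prefix is /18 -> next hop BRANCH-B.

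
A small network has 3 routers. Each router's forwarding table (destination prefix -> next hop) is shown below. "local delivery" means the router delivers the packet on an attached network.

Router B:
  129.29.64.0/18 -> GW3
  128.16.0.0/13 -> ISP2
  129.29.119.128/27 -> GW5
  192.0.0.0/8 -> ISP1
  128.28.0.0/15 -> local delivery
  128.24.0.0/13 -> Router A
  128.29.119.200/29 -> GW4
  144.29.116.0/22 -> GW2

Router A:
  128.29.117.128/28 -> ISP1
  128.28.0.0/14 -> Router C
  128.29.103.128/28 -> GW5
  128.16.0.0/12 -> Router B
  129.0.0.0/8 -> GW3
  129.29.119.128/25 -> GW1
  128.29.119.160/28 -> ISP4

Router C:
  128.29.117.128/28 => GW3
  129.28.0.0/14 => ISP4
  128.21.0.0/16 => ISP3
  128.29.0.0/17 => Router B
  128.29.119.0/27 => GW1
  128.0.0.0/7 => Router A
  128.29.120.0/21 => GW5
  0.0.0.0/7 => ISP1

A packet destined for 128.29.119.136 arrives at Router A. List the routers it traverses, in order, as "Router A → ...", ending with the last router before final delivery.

Router A → Router C → Router B

At Router A: longest match for 128.29.119.136 is 128.28.0.0/14 -> Router C
At Router C: longest match for 128.29.119.136 is 128.29.0.0/17 -> Router B
At Router B: longest match for 128.29.119.136 is 128.28.0.0/15 -> local delivery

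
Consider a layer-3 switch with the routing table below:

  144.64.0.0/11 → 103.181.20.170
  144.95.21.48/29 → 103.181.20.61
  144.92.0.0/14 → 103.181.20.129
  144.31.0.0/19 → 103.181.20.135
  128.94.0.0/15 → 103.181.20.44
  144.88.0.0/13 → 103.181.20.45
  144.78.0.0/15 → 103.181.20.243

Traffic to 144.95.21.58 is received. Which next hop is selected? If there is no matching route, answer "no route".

103.181.20.129

Routes whose prefix contains 144.95.21.58:
  144.64.0.0/11 (144.64.0.0 - 144.95.255.255) -> 103.181.20.170
  144.88.0.0/13 (144.88.0.0 - 144.95.255.255) -> 103.181.20.45
  144.92.0.0/14 (144.92.0.0 - 144.95.255.255) -> 103.181.20.129
More-specific entries that do NOT match:
  144.95.21.48/29 (144.95.21.48 - 144.95.21.55) does not contain 144.95.21.58
  144.31.0.0/19 (144.31.0.0 - 144.31.31.255) does not contain 144.95.21.58
  128.94.0.0/15 (128.94.0.0 - 128.95.255.255) does not contain 144.95.21.58
  144.78.0.0/15 (144.78.0.0 - 144.79.255.255) does not contain 144.95.21.58
Longest matching prefix is /14 -> next hop 103.181.20.129.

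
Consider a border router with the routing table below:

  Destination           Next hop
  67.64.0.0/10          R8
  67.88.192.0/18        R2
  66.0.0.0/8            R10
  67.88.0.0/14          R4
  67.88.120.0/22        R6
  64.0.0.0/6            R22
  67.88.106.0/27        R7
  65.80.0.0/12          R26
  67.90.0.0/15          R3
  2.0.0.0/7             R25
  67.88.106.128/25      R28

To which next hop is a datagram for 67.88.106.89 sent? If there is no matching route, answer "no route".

Routes whose prefix contains 67.88.106.89:
  64.0.0.0/6 (64.0.0.0 - 67.255.255.255) -> R22
  67.64.0.0/10 (67.64.0.0 - 67.127.255.255) -> R8
  67.88.0.0/14 (67.88.0.0 - 67.91.255.255) -> R4
More-specific entries that do NOT match:
  67.88.106.0/27 (67.88.106.0 - 67.88.106.31) does not contain 67.88.106.89
  67.88.106.128/25 (67.88.106.128 - 67.88.106.255) does not contain 67.88.106.89
  67.88.120.0/22 (67.88.120.0 - 67.88.123.255) does not contain 67.88.106.89
  67.88.192.0/18 (67.88.192.0 - 67.88.255.255) does not contain 67.88.106.89
  67.90.0.0/15 (67.90.0.0 - 67.91.255.255) does not contain 67.88.106.89
Longest matching prefix is /14 -> next hop R4.

R4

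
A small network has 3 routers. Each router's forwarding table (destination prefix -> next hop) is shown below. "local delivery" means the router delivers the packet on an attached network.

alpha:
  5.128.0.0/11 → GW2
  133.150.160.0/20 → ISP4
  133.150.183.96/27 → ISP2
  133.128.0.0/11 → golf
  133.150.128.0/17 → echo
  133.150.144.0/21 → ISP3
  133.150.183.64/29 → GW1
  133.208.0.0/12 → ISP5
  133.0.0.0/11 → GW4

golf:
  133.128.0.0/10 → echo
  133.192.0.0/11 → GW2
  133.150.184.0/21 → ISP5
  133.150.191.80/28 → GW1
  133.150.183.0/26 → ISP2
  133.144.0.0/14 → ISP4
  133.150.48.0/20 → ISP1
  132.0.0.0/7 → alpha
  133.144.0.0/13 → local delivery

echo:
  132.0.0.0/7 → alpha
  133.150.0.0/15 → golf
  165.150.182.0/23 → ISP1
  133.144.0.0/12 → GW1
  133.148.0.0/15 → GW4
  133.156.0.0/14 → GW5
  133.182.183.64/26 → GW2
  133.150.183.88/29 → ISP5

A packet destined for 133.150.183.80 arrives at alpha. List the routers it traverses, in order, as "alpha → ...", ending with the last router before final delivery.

alpha → echo → golf

At alpha: longest match for 133.150.183.80 is 133.150.128.0/17 -> echo
At echo: longest match for 133.150.183.80 is 133.150.0.0/15 -> golf
At golf: longest match for 133.150.183.80 is 133.144.0.0/13 -> local delivery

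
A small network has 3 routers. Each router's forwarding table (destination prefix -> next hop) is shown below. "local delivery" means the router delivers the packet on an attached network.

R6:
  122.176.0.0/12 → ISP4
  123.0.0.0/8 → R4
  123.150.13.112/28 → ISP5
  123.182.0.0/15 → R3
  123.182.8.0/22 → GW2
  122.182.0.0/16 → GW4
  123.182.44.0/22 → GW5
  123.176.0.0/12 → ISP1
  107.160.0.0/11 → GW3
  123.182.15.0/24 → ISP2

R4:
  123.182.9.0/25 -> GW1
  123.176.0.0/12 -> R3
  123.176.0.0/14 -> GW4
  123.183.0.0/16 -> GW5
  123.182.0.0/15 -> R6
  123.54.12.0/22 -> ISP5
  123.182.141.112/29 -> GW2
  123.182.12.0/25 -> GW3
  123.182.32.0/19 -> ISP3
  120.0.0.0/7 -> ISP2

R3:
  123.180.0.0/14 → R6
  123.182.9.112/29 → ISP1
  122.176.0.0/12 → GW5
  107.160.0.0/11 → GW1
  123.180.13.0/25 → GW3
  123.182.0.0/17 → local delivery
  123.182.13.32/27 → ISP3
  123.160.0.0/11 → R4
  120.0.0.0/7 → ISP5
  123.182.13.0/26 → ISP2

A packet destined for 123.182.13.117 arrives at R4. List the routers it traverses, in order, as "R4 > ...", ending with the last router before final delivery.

At R4: longest match for 123.182.13.117 is 123.182.0.0/15 -> R6
At R6: longest match for 123.182.13.117 is 123.182.0.0/15 -> R3
At R3: longest match for 123.182.13.117 is 123.182.0.0/17 -> local delivery

R4 > R6 > R3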